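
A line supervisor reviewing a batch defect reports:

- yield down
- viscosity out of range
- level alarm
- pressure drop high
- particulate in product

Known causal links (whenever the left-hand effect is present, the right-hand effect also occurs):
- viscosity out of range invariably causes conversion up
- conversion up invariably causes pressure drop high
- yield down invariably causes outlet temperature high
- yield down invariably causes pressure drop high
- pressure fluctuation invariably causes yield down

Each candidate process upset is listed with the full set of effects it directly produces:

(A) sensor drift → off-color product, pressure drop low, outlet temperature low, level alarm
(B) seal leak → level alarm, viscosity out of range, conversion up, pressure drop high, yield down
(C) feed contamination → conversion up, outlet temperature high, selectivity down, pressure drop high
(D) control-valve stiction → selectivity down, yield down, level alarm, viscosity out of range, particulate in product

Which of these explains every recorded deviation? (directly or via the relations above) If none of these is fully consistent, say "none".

Testing each hypothesis:
(A) sensor drift — yield down NO; viscosity out of range NO; level alarm yes; pressure drop high NO; particulate in product NO
(B) seal leak — yield down yes; viscosity out of range yes; level alarm yes; pressure drop high yes; particulate in product NO
(C) feed contamination — does not account for yield down, viscosity out of range, level alarm, particulate in product
(D) control-valve stiction — accounts for every observation (pressure drop high by yield down → pressure drop high)
Only (D) is consistent with every observation.

D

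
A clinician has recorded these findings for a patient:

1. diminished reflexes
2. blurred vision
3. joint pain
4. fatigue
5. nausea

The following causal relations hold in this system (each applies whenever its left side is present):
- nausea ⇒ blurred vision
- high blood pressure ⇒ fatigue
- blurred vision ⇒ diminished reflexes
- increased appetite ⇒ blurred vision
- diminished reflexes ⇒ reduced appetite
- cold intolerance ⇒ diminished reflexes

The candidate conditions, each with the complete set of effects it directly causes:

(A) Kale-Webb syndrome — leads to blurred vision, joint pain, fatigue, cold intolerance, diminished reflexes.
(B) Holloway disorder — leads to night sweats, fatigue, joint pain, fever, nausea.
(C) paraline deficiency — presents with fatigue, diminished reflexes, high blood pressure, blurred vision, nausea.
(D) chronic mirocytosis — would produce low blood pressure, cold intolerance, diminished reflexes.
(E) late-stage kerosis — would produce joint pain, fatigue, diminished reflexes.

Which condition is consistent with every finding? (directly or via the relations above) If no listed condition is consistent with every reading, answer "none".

B

For each candidate, compare predicted effects to what was observed:
(A) Kale-Webb syndrome — does not account for nausea
(B) Holloway disorder — accounts for every observation (diminished reflexes through nausea → blurred vision → diminished reflexes)
(C) paraline deficiency — diminished reflexes yes; blurred vision yes; joint pain NO; fatigue yes; nausea yes
(D) chronic mirocytosis — does not account for blurred vision, joint pain, fatigue, nausea
(E) late-stage kerosis — diminished reflexes yes; blurred vision NO; joint pain yes; fatigue yes; nausea NO
(B) alone accounts for all the evidence.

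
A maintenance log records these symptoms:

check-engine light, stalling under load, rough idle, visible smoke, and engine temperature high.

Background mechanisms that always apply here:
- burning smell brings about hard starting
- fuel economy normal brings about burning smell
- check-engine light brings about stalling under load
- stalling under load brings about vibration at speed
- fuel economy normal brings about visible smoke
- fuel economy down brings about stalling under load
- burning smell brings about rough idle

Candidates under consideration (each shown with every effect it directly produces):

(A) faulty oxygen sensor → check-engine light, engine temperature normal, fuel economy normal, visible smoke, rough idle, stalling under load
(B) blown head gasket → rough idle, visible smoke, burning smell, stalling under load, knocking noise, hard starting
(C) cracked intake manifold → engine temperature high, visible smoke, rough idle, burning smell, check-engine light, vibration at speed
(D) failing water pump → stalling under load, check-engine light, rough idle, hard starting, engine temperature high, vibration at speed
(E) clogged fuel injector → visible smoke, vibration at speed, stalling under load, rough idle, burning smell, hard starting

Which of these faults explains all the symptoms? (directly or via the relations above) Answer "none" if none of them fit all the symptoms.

C

For each candidate, compare predicted effects to what was observed:
(A) faulty oxygen sensor — fails on engine temperature high (predicts engine temperature normal, not engine temperature high)
(B) blown head gasket — does not account for check-engine light, engine temperature high
(C) cracked intake manifold — check-engine light +; stalling under load + (through check-engine light → stalling under load); rough idle +; visible smoke +; engine temperature high +
(D) failing water pump — does not account for visible smoke
(E) clogged fuel injector — check-engine light -; stalling under load +; rough idle +; visible smoke +; engine temperature high -
(C) alone accounts for all the evidence.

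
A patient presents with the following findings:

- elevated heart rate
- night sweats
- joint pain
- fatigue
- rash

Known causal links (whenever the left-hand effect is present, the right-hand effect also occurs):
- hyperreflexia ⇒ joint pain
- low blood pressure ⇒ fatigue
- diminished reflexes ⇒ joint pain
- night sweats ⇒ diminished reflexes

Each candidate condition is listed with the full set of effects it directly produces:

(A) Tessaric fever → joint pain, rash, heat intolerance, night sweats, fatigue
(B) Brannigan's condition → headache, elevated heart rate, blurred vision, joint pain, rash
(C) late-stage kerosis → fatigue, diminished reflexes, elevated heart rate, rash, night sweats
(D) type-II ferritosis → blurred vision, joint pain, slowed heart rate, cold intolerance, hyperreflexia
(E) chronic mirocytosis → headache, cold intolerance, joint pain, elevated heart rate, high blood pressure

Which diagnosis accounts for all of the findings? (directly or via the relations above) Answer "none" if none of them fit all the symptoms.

Per-candidate check:
(A) Tessaric fever — elevated heart rate NO; night sweats yes; joint pain yes; fatigue yes; rash yes
(B) Brannigan's condition — elevated heart rate yes; night sweats NO; joint pain yes; fatigue NO; rash yes
(C) late-stage kerosis — accounts for every observation (joint pain via diminished reflexes → joint pain)
(D) type-II ferritosis — fails on elevated heart rate, night sweats, fatigue, rash (predicts slowed heart rate, not elevated heart rate)
(E) chronic mirocytosis — elevated heart rate yes; night sweats NO; joint pain yes; fatigue NO; rash NO
Only (C) is consistent with every observation.

C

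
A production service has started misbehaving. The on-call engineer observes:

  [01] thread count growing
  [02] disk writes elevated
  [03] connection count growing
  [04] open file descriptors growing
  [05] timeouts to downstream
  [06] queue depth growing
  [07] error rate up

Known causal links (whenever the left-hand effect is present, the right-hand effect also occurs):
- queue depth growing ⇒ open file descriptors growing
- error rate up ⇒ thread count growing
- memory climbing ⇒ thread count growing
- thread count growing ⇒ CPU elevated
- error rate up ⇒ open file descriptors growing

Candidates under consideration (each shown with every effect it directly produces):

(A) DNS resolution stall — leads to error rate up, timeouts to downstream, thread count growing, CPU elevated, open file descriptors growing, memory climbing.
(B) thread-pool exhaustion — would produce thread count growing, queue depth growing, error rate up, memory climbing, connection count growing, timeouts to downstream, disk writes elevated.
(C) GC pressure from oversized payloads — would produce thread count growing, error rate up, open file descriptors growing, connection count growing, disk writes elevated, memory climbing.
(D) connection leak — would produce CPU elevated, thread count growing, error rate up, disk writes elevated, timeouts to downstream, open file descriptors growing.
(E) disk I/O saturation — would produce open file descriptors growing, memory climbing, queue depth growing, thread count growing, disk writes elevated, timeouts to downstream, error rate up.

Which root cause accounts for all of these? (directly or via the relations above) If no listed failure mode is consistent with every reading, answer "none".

Testing each hypothesis:
(A) DNS resolution stall — thread count growing match; disk writes elevated miss; connection count growing miss; open file descriptors growing match; timeouts to downstream match; queue depth growing miss; error rate up match
(B) thread-pool exhaustion — accounts for every observation (open file descriptors growing through queue depth growing → open file descriptors growing)
(C) GC pressure from oversized payloads — does not account for timeouts to downstream, queue depth growing
(D) connection leak — thread count growing match; disk writes elevated match; connection count growing miss; open file descriptors growing match; timeouts to downstream match; queue depth growing miss; error rate up match
(E) disk I/O saturation — does not account for connection count growing
(B) alone accounts for all the evidence.

B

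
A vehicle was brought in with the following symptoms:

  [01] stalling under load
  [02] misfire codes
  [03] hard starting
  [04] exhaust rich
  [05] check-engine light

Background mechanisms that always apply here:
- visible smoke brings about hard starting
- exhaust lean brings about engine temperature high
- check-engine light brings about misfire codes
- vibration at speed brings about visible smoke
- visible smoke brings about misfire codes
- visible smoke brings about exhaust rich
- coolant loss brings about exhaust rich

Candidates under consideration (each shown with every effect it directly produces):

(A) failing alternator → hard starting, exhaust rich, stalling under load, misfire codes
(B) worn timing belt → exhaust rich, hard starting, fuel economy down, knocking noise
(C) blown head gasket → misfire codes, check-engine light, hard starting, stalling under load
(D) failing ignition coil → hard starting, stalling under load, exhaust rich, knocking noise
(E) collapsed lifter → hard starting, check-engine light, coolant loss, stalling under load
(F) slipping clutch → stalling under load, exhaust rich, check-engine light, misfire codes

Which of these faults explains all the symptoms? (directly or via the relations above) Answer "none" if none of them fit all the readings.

For each candidate, compare predicted effects to what was observed:
(A) failing alternator — stalling under load ✓; misfire codes ✓; hard starting ✓; exhaust rich ✓; check-engine light ✗
(B) worn timing belt — does not account for stalling under load, misfire codes, check-engine light
(C) blown head gasket — does not account for exhaust rich
(D) failing ignition coil — stalling under load ✓; misfire codes ✗; hard starting ✓; exhaust rich ✓; check-engine light ✗
(E) collapsed lifter — stalling under load ✓; misfire codes ✓ (by check-engine light → misfire codes); hard starting ✓; exhaust rich ✓ (by coolant loss → exhaust rich); check-engine light ✓
(F) slipping clutch — stalling under load ✓; misfire codes ✓; hard starting ✗; exhaust rich ✓; check-engine light ✓
Only (E) is consistent with every observation.

E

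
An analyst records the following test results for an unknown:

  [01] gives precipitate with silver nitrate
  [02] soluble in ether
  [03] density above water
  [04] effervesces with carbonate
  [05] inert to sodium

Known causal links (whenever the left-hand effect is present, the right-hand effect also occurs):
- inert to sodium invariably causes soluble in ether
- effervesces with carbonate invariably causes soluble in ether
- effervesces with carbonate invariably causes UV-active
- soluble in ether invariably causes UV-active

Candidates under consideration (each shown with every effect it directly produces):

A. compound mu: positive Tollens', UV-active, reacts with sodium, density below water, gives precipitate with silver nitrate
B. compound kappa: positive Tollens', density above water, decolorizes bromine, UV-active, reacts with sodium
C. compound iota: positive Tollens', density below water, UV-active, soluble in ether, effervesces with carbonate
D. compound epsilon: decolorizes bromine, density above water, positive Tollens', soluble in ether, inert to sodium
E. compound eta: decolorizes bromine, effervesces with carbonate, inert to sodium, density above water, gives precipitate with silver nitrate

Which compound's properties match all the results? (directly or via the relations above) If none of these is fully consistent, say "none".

E

Checking each candidate against the observations:
(A) compound mu — fails on soluble in ether, density above water, effervesces with carbonate, inert to sodium (predicts density below water, not density above water; predicts reacts with sodium, not inert to sodium)
(B) compound kappa — fails on gives precipitate with silver nitrate, soluble in ether, effervesces with carbonate, inert to sodium (predicts reacts with sodium, not inert to sodium)
(C) compound iota — fails on gives precipitate with silver nitrate, density above water, inert to sodium (predicts density below water, not density above water)
(D) compound epsilon — does not account for gives precipitate with silver nitrate, effervesces with carbonate
(E) compound eta — gives precipitate with silver nitrate match; soluble in ether match (through inert to sodium → soluble in ether); density above water match; effervesces with carbonate match; inert to sodium match
(E) alone accounts for all the evidence.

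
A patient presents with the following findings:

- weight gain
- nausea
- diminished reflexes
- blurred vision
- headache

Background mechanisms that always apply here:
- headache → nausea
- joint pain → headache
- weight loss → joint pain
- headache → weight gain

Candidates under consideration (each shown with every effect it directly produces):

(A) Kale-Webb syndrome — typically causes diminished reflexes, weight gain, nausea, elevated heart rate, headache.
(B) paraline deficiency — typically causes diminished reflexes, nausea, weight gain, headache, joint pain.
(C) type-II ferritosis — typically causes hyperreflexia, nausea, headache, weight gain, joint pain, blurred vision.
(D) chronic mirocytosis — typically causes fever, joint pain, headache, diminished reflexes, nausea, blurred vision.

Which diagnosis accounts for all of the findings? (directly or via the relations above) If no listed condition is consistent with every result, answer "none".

Per-candidate check:
(A) Kale-Webb syndrome — weight gain yes; nausea yes; diminished reflexes yes; blurred vision NO; headache yes
(B) paraline deficiency — weight gain yes; nausea yes; diminished reflexes yes; blurred vision NO; headache yes
(C) type-II ferritosis — weight gain yes; nausea yes; diminished reflexes NO; blurred vision yes; headache yes
(D) chronic mirocytosis — weight gain yes (via headache → weight gain); nausea yes; diminished reflexes yes; blurred vision yes; headache yes
Only (D) is consistent with every observation.

D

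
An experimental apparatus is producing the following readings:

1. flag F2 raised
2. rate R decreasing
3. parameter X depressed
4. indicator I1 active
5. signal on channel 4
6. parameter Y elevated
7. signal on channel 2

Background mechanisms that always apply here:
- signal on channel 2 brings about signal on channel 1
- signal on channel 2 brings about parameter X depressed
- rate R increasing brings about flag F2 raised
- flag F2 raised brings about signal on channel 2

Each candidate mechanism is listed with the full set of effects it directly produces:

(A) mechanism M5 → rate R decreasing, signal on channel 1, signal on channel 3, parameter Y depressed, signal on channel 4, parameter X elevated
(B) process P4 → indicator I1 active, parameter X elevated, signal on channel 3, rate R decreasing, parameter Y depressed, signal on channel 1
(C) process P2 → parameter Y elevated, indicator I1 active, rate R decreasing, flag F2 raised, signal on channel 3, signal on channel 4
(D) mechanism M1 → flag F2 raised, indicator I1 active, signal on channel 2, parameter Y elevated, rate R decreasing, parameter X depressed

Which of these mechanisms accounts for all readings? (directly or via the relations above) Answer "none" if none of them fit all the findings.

Testing each hypothesis:
(A) mechanism M5 — fails on flag F2 raised, parameter X depressed, indicator I1 active, parameter Y elevated, signal on channel 2 (predicts parameter X elevated, not parameter X depressed; predicts parameter Y depressed, not parameter Y elevated)
(B) process P4 — fails on flag F2 raised, parameter X depressed, signal on channel 4, parameter Y elevated, signal on channel 2 (predicts parameter X elevated, not parameter X depressed; predicts parameter Y depressed, not parameter Y elevated)
(C) process P2 — accounts for every observation (parameter X depressed through flag F2 raised → signal on channel 2 → parameter X depressed)
(D) mechanism M1 — flag F2 raised yes; rate R decreasing yes; parameter X depressed yes; indicator I1 active yes; signal on channel 4 NO; parameter Y elevated yes; signal on channel 2 yes
(C) alone accounts for all the evidence.

C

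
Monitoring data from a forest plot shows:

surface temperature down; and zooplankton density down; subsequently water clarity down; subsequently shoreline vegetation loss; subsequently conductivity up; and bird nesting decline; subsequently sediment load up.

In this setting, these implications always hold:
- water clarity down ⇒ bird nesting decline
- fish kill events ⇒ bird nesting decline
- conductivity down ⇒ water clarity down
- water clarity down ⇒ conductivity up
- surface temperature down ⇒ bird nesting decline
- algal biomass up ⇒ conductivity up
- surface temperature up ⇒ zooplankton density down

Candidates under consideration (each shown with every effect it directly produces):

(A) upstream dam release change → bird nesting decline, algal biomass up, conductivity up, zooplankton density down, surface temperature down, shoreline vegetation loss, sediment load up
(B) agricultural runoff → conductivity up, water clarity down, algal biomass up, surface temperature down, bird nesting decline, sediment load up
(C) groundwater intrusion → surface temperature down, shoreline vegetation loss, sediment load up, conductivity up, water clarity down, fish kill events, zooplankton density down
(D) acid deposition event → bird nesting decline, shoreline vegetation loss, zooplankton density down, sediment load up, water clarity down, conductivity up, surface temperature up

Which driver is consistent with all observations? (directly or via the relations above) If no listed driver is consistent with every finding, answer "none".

Testing each hypothesis:
(A) upstream dam release change — surface temperature down yes; zooplankton density down yes; water clarity down NO; shoreline vegetation loss yes; conductivity up yes; bird nesting decline yes; sediment load up yes
(B) agricultural runoff — does not account for zooplankton density down, shoreline vegetation loss
(C) groundwater intrusion — surface temperature down yes; zooplankton density down yes; water clarity down yes; shoreline vegetation loss yes; conductivity up yes; bird nesting decline yes (via water clarity down → bird nesting decline); sediment load up yes
(D) acid deposition event — surface temperature down NO; zooplankton density down yes; water clarity down yes; shoreline vegetation loss yes; conductivity up yes; bird nesting decline yes; sediment load up yes
Only (C) is consistent with every observation.

C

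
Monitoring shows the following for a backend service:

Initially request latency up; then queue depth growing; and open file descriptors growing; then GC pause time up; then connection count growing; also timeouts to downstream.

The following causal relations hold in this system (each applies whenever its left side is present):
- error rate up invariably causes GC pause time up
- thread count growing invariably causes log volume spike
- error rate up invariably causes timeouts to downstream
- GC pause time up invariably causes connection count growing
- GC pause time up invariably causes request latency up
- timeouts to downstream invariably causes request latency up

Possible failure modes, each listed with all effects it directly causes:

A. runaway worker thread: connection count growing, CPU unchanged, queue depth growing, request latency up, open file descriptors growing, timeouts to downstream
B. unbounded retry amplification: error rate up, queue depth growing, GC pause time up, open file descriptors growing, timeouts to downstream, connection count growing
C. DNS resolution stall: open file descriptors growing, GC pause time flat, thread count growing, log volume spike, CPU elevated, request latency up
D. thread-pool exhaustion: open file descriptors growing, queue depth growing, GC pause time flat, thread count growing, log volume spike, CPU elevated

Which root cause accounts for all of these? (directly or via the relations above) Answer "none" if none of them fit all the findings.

Per-candidate check:
(A) runaway worker thread — request latency up ✓; queue depth growing ✓; open file descriptors growing ✓; GC pause time up ✗; connection count growing ✓; timeouts to downstream ✓
(B) unbounded retry amplification — request latency up ✓ (through timeouts to downstream → request latency up); queue depth growing ✓; open file descriptors growing ✓; GC pause time up ✓; connection count growing ✓; timeouts to downstream ✓
(C) DNS resolution stall — request latency up ✓; queue depth growing ✗; open file descriptors growing ✓; GC pause time up ✗; connection count growing ✗; timeouts to downstream ✗
(D) thread-pool exhaustion — fails on request latency up, GC pause time up, connection count growing, timeouts to downstream (predicts GC pause time flat, not GC pause time up)
Only (B) is consistent with every observation.

B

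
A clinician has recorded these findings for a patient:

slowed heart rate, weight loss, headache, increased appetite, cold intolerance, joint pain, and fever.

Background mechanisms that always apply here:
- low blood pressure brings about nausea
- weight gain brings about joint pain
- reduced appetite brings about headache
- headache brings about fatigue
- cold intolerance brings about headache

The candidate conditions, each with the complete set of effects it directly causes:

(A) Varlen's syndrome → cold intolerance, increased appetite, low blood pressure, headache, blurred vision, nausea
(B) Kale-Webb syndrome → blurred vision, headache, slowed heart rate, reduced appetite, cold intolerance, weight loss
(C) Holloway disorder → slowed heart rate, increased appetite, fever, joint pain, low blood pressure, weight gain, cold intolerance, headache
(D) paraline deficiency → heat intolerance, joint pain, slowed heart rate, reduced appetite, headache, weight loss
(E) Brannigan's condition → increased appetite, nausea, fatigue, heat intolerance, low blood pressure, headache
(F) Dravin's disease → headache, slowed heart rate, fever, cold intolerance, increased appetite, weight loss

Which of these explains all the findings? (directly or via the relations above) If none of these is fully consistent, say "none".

Testing each hypothesis:
(A) Varlen's syndrome — does not account for slowed heart rate, weight loss, joint pain, fever
(B) Kale-Webb syndrome — slowed heart rate yes; weight loss yes; headache yes; increased appetite NO; cold intolerance yes; joint pain NO; fever NO
(C) Holloway disorder — slowed heart rate yes; weight loss NO; headache yes; increased appetite yes; cold intolerance yes; joint pain yes; fever yes
(D) paraline deficiency — fails on increased appetite, cold intolerance, fever (predicts reduced appetite, not increased appetite; predicts heat intolerance, not cold intolerance)
(E) Brannigan's condition — slowed heart rate NO; weight loss NO; headache yes; increased appetite yes; cold intolerance NO; joint pain NO; fever NO
(F) Dravin's disease — slowed heart rate yes; weight loss yes; headache yes; increased appetite yes; cold intolerance yes; joint pain NO; fever yes
None of the listed candidates fits everything.

none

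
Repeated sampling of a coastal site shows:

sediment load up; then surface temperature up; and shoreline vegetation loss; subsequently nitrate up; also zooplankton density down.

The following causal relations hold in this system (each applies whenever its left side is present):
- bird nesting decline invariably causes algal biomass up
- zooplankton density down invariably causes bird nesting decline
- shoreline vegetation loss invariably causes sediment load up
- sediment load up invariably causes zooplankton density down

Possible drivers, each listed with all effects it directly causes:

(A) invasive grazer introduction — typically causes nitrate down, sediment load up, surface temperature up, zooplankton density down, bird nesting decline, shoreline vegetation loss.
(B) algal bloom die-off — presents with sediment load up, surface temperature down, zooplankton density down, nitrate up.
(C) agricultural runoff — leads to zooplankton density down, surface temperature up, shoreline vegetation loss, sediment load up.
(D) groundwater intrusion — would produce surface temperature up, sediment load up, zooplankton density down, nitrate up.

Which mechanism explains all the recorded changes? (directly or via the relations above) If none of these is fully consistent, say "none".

none

For each candidate, compare predicted effects to what was observed:
(A) invasive grazer introduction — sediment load up ✓; surface temperature up ✓; shoreline vegetation loss ✓; nitrate up ✗; zooplankton density down ✓
(B) algal bloom die-off — fails on surface temperature up, shoreline vegetation loss (predicts surface temperature down, not surface temperature up)
(C) agricultural runoff — sediment load up ✓; surface temperature up ✓; shoreline vegetation loss ✓; nitrate up ✗; zooplankton density down ✓
(D) groundwater intrusion — does not account for shoreline vegetation loss
None of the listed candidates fits everything.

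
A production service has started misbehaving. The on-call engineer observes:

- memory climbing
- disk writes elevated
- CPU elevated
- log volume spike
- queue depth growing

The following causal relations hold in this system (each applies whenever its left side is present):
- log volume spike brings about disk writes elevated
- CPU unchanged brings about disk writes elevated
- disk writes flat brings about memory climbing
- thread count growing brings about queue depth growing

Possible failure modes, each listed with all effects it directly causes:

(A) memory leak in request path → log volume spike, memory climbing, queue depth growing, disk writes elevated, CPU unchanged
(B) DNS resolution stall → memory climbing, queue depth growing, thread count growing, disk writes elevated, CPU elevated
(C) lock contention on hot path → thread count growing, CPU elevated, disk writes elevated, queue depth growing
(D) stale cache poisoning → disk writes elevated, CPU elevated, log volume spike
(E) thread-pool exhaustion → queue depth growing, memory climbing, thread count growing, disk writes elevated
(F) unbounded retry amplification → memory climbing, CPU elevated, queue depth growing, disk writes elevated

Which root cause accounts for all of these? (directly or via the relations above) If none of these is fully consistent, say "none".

none

Checking each candidate against the observations:
(A) memory leak in request path — memory climbing match; disk writes elevated match; CPU elevated miss; log volume spike match; queue depth growing match
(B) DNS resolution stall — memory climbing match; disk writes elevated match; CPU elevated match; log volume spike miss; queue depth growing match
(C) lock contention on hot path — does not account for memory climbing, log volume spike
(D) stale cache poisoning — does not account for memory climbing, queue depth growing
(E) thread-pool exhaustion — does not account for CPU elevated, log volume spike
(F) unbounded retry amplification — memory climbing match; disk writes elevated match; CPU elevated match; log volume spike miss; queue depth growing match
Every candidate fails on at least one observation.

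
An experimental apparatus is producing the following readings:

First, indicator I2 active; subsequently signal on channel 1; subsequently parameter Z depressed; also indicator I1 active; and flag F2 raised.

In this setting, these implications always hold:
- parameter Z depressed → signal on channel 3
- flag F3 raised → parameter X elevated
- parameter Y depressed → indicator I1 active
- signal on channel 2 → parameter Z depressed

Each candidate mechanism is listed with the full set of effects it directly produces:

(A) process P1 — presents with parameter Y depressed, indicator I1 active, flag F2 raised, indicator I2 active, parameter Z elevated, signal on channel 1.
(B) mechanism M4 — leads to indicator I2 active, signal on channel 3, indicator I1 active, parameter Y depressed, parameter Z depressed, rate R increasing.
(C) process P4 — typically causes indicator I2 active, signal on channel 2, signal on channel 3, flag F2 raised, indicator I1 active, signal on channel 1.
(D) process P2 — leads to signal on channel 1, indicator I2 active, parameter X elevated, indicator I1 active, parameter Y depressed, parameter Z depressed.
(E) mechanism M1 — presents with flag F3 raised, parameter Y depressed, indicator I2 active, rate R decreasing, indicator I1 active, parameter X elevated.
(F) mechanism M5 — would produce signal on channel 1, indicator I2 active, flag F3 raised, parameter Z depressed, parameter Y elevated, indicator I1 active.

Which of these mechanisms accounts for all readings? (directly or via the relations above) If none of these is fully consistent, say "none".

Testing each hypothesis:
(A) process P1 — indicator I2 active ✓; signal on channel 1 ✓; parameter Z depressed ✗; indicator I1 active ✓; flag F2 raised ✓
(B) mechanism M4 — indicator I2 active ✓; signal on channel 1 ✗; parameter Z depressed ✓; indicator I1 active ✓; flag F2 raised ✗
(C) process P4 — accounts for every observation (parameter Z depressed through signal on channel 2 → parameter Z depressed)
(D) process P2 — indicator I2 active ✓; signal on channel 1 ✓; parameter Z depressed ✓; indicator I1 active ✓; flag F2 raised ✗
(E) mechanism M1 — indicator I2 active ✓; signal on channel 1 ✗; parameter Z depressed ✗; indicator I1 active ✓; flag F2 raised ✗
(F) mechanism M5 — indicator I2 active ✓; signal on channel 1 ✓; parameter Z depressed ✓; indicator I1 active ✓; flag F2 raised ✗
Only (C) is consistent with every observation.

C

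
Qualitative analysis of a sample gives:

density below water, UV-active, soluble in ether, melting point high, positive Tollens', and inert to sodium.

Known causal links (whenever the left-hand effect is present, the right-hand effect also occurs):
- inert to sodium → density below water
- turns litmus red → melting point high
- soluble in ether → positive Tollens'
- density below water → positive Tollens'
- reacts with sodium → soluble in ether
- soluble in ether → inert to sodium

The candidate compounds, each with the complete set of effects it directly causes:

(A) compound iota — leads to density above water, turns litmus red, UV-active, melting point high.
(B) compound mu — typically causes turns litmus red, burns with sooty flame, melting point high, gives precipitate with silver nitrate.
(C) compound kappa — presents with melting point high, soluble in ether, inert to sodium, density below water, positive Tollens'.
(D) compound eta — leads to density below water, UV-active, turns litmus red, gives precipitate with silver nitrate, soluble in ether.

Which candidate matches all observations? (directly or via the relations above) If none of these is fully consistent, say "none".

D

Checking each candidate against the observations:
(A) compound iota — density below water -; UV-active +; soluble in ether -; melting point high +; positive Tollens' -; inert to sodium -
(B) compound mu — density below water -; UV-active -; soluble in ether -; melting point high +; positive Tollens' -; inert to sodium -
(C) compound kappa — does not account for UV-active
(D) compound eta — accounts for every observation (melting point high via turns litmus red → melting point high)
(D) alone accounts for all the evidence.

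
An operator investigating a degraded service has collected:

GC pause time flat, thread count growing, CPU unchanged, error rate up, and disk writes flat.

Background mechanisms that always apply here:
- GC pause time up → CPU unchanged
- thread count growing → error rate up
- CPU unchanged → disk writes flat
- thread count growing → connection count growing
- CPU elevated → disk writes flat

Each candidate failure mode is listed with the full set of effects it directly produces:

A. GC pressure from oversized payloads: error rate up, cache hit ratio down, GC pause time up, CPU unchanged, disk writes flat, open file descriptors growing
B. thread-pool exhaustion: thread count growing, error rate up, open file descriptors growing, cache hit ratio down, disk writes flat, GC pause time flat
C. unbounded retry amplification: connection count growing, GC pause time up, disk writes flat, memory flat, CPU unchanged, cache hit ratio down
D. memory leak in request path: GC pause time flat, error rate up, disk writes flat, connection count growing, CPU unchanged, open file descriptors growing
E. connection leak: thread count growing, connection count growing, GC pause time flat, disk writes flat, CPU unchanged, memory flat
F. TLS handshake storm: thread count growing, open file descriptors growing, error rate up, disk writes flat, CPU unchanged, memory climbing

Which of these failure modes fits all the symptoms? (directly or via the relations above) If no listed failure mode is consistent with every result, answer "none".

E

Testing each hypothesis:
(A) GC pressure from oversized payloads — GC pause time flat ✗; thread count growing ✗; CPU unchanged ✓; error rate up ✓; disk writes flat ✓
(B) thread-pool exhaustion — does not account for CPU unchanged
(C) unbounded retry amplification — fails on GC pause time flat, thread count growing, error rate up (predicts GC pause time up, not GC pause time flat)
(D) memory leak in request path — does not account for thread count growing
(E) connection leak — GC pause time flat ✓; thread count growing ✓; CPU unchanged ✓; error rate up ✓ (by thread count growing → error rate up); disk writes flat ✓
(F) TLS handshake storm — GC pause time flat ✗; thread count growing ✓; CPU unchanged ✓; error rate up ✓; disk writes flat ✓
Only (E) is consistent with every observation.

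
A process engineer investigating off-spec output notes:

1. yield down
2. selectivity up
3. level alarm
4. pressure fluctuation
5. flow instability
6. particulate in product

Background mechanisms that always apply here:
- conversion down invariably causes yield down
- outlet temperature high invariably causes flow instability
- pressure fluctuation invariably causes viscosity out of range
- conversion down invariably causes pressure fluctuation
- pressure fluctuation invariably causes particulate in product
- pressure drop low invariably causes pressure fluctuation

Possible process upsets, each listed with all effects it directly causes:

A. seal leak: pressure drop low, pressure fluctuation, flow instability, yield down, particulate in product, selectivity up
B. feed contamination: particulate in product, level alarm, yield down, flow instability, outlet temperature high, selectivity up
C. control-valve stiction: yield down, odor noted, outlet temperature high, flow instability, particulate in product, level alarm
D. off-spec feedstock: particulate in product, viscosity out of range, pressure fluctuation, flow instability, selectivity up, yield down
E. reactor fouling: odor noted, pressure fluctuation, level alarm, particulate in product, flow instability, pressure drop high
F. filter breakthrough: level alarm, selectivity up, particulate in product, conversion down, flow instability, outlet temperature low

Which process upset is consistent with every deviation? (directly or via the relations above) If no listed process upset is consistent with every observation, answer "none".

Checking each candidate against the observations:
(A) seal leak — does not account for level alarm
(B) feed contamination — yield down +; selectivity up +; level alarm +; pressure fluctuation -; flow instability +; particulate in product +
(C) control-valve stiction — yield down +; selectivity up -; level alarm +; pressure fluctuation -; flow instability +; particulate in product +
(D) off-spec feedstock — does not account for level alarm
(E) reactor fouling — yield down -; selectivity up -; level alarm +; pressure fluctuation +; flow instability +; particulate in product +
(F) filter breakthrough — accounts for every observation (yield down by conversion down → yield down)
Only (F) is consistent with every observation.

F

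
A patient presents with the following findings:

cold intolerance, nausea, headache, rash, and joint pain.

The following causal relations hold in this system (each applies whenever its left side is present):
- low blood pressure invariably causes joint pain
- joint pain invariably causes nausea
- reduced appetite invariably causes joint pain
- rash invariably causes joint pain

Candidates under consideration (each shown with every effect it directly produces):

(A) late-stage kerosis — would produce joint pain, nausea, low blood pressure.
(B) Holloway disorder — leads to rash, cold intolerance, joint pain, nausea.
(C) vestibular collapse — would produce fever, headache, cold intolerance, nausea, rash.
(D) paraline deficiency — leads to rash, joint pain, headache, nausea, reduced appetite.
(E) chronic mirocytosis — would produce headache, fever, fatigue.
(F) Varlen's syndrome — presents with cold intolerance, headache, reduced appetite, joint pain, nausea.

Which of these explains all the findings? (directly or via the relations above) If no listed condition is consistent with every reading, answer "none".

C

Testing each hypothesis:
(A) late-stage kerosis — does not account for cold intolerance, headache, rash
(B) Holloway disorder — does not account for headache
(C) vestibular collapse — cold intolerance yes; nausea yes; headache yes; rash yes; joint pain yes (through rash → joint pain)
(D) paraline deficiency — does not account for cold intolerance
(E) chronic mirocytosis — cold intolerance NO; nausea NO; headache yes; rash NO; joint pain NO
(F) Varlen's syndrome — does not account for rash
Only (C) is consistent with every observation.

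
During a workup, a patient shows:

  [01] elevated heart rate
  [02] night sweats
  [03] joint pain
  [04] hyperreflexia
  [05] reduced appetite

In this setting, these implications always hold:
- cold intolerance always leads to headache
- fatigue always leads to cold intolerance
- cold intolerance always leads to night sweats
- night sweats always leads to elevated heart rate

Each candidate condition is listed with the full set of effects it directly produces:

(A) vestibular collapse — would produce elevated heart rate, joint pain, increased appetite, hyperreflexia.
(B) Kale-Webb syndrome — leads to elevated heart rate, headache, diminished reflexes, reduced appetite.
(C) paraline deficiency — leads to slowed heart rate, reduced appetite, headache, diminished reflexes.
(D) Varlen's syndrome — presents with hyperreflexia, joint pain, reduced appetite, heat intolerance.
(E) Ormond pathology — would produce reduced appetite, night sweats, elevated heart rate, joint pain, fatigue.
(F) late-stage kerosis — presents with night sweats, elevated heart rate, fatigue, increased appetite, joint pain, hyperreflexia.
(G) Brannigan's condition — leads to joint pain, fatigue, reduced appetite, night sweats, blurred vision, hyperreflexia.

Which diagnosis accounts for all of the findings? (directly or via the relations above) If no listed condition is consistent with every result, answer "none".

Per-candidate check:
(A) vestibular collapse — fails on night sweats, reduced appetite (predicts increased appetite, not reduced appetite)
(B) Kale-Webb syndrome — elevated heart rate ✓; night sweats ✗; joint pain ✗; hyperreflexia ✗; reduced appetite ✓
(C) paraline deficiency — elevated heart rate ✗; night sweats ✗; joint pain ✗; hyperreflexia ✗; reduced appetite ✓
(D) Varlen's syndrome — does not account for elevated heart rate, night sweats
(E) Ormond pathology — does not account for hyperreflexia
(F) late-stage kerosis — fails on reduced appetite (predicts increased appetite, not reduced appetite)
(G) Brannigan's condition — accounts for every observation (elevated heart rate by night sweats → elevated heart rate)
(G) alone accounts for all the evidence.

G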